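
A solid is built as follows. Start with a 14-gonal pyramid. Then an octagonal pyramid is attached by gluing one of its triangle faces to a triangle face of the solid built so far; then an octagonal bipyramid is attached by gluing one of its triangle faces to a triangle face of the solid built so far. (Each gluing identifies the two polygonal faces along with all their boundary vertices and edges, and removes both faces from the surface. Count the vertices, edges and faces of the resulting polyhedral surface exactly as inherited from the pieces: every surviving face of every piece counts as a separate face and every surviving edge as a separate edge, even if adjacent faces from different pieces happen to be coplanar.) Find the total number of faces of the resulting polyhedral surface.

A 14-gonal pyramid: V=15, E=28, F=15.
Attach an octagonal pyramid (V=9, E=16, F=9) along a 3-gon: merge 3 vertices and 3 edges, delete both glued faces → V=21, E=41, F=22.
Attach an octagonal bipyramid (V=10, E=24, F=16) along a 3-gon: merge 3 vertices and 3 edges, delete both glued faces → V=28, E=62, F=36.
Check: V − E + F = 28 − 62 + 36 = 2.

36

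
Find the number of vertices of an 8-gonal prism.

A prism on an n-gon has two n-gon bases and n rectangular sides: V = 2·8 = 16, E = 3·8 = 24, F = 8 + 2 = 10.

16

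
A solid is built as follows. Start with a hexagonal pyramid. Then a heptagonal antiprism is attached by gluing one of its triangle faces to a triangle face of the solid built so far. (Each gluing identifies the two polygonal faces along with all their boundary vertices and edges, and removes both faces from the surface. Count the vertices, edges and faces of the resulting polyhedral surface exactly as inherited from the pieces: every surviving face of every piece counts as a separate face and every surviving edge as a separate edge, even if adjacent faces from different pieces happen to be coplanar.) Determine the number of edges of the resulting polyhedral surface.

A hexagonal pyramid: V=7, E=12, F=7.
Attach a heptagonal antiprism (V=14, E=28, F=16) along a 3-gon: merge 3 vertices and 3 edges, delete both glued faces → V=18, E=37, F=21.
Check: V − E + F = 18 − 37 + 21 = 2.

37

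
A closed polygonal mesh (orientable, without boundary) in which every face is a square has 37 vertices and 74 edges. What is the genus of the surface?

1

Every face is a square and each edge borders two faces, so 4F = 2·74, giving F = 37.
χ = V − E + F = 37 − 74 + 37 = 0.
For a closed orientable surface χ = 2 − 2g, so g = (2 − (0))/2 = 1.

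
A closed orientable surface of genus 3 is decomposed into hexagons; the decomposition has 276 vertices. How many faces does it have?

140

χ = 2 − 2·3 = -4, and every face is a hexagon so 6F = 2E.
V − E + F = -4 with E = 6F/2 gives 276 − (6/2 − 1)·F = -4, so F = 140 and E = 420.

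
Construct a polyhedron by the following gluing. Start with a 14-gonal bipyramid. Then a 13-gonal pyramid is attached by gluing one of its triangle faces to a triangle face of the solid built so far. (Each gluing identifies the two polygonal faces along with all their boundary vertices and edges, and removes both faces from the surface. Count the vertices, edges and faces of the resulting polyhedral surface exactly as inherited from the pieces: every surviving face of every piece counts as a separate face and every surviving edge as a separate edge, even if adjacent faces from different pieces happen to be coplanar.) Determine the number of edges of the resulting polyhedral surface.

65

A 14-gonal bipyramid: V=16, E=42, F=28.
Attach a 13-gonal pyramid (V=14, E=26, F=14) along a 3-gon: merge 3 vertices and 3 edges, delete both glued faces → V=27, E=65, F=40.
Check: V − E + F = 27 − 65 + 40 = 2.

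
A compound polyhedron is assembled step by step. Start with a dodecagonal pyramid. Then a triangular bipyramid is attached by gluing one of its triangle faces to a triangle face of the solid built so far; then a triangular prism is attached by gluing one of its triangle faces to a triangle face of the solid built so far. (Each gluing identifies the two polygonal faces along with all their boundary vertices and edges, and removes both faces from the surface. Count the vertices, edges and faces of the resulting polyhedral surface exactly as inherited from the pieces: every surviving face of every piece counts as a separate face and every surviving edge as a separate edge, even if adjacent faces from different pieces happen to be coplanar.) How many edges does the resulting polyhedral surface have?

A dodecagonal pyramid: V=13, E=24, F=13.
Attach a triangular bipyramid (V=5, E=9, F=6) along a 3-gon: merge 3 vertices and 3 edges, delete both glued faces → V=15, E=30, F=17.
Attach a triangular prism (V=6, E=9, F=5) along a 3-gon: merge 3 vertices and 3 edges, delete both glued faces → V=18, E=36, F=20.
Check: V − E + F = 18 − 36 + 20 = 2.

36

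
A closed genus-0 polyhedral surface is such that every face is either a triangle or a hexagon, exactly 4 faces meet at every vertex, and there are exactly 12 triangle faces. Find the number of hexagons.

Let x be the number of hexagons; then F = 12 + x.
Edge–face incidences: 2E = 3·12 + 6·x = 36 + 6x.
Every vertex has degree 4, so 4V = 2E.
Euler: V − E + F = 2 ⇒ (2E)/4 − E + (12 + x) = 2.
Multiply by 8: 2·(2E) − 4·(2E) + 8·(12 + x) = 16, i.e. 96 + 8x − 2·(36 + 6x) = 16.
Collecting terms: −4x + 24 = 16, so −4x = −8, so x = 2.
Then 2E = 36 + 6·2 = 48, so E = 24, V = 2E/4 = 12, F = 12 + 2 = 14.

2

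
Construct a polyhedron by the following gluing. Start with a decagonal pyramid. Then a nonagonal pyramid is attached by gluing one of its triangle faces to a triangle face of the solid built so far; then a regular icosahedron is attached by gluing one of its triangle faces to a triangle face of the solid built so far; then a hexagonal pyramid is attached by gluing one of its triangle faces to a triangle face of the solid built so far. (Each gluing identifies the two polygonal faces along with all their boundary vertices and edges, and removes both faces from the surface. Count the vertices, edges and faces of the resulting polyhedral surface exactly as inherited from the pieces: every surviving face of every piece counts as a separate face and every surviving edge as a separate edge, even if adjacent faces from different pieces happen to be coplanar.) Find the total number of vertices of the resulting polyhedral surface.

A decagonal pyramid: V=11, E=20, F=11.
Attach a nonagonal pyramid (V=10, E=18, F=10) along a 3-gon: merge 3 vertices and 3 edges, delete both glued faces → V=18, E=35, F=19.
Attach a regular icosahedron (V=12, E=30, F=20) along a 3-gon: merge 3 vertices and 3 edges, delete both glued faces → V=27, E=62, F=37.
Attach a hexagonal pyramid (V=7, E=12, F=7) along a 3-gon: merge 3 vertices and 3 edges, delete both glued faces → V=31, E=71, F=42.
Check: V − E + F = 31 − 71 + 42 = 2.

31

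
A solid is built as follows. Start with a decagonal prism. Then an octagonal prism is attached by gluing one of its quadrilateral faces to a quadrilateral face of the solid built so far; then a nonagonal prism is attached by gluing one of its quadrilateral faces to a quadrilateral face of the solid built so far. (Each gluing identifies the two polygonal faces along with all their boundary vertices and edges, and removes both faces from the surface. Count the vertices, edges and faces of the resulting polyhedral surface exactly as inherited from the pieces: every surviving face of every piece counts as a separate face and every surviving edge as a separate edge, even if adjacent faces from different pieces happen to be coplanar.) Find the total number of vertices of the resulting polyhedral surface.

46

A decagonal prism: V=20, E=30, F=12.
Attach an octagonal prism (V=16, E=24, F=10) along a 4-gon: merge 4 vertices and 4 edges, delete both glued faces → V=32, E=50, F=20.
Attach a nonagonal prism (V=18, E=27, F=11) along a 4-gon: merge 4 vertices and 4 edges, delete both glued faces → V=46, E=73, F=29.
Check: V − E + F = 46 − 73 + 29 = 2.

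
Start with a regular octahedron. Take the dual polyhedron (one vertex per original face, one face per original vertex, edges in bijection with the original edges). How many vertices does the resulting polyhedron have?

The base solid has V = 6, E = 12, F = 8.
The dual swaps V and F and preserves E: V′ = F = 8, E′ = E = 12, F′ = V = 6.

8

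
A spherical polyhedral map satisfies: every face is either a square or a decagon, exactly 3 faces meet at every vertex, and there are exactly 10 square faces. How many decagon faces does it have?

2

Let x be the number of decagons; then F = 10 + x.
Edge–face incidences: 2E = 4·10 + 10·x = 40 + 10x.
Every vertex has degree 3, so 3V = 2E.
Euler: V − E + F = 2 ⇒ (2E)/3 − E + (10 + x) = 2.
Multiply by 6: 2·(2E) − 3·(2E) + 6·(10 + x) = 12, i.e. 60 + 6x − (40 + 10x) = 12.
Collecting terms: −4x + 20 = 12, so −4x = −8, so x = 2.
Then 2E = 40 + 10·2 = 60, so E = 30, V = 2E/3 = 20, F = 10 + 2 = 12.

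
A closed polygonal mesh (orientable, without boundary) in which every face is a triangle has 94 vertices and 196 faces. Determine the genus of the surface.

Every face is a triangle, so 2E = 3·196 = 588, giving E = 294.
χ = V − E + F = 94 − 294 + 196 = -4.
For a closed orientable surface χ = 2 − 2g, so g = (2 − (-4))/2 = 3.

3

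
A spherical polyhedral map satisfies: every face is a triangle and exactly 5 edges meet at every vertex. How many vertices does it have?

12

Each face has 3 edges and each edge borders two faces, so 2E = 3F.
Each vertex has degree 5, so 5V = 2E and hence V = 3F/5.
Euler: V − E + F = 2 ⇒ (3F/5) − (3F/2) + F = 2.
Multiply by 10: (6 − 15 + 10)F = 20, i.e. 1F = 20.
So F = 20, E = 3·20/2 = 30, V = 3·20/5 = 12.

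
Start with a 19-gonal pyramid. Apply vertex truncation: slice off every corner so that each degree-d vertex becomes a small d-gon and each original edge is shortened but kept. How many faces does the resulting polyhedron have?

40

The base solid has V = 20, E = 38, F = 20.
Truncation replaces each original edge-end by a new vertex, so V′ = 2E = 76.
Each original edge survives, and each old vertex of degree d contributes d new edges; summing degrees gives Σd = 2E, so E′ = E + 2E = 3E = 114.
Each original face survives and each original vertex becomes one new face: F′ = F + V = 40.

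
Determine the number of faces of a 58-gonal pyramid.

A pyramid on an n-gon base has one n-gon and n triangles: V = 58 + 1 = 59, E = 2·58 = 116, F = 58 + 1 = 59.
Check: V − E + F = 59 − 116 + 59 = 2.

59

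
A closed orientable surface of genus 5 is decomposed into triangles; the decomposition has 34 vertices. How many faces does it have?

χ = 2 − 2·5 = -8, and every face is a triangle so 3F = 2E.
V − E + F = -8 with E = 3F/2 gives 34 − (3/2 − 1)·F = -8, so F = 84 and E = 126.

84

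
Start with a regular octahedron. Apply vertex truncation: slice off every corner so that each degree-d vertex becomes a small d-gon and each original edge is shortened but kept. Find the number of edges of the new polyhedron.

The base solid has V = 6, E = 12, F = 8.
Truncation replaces each original edge-end by a new vertex, so V′ = 2E = 24.
Each original edge survives, and each old vertex of degree d contributes d new edges; summing degrees gives Σd = 2E, so E′ = E + 2E = 3E = 36.
Each original face survives and each original vertex becomes one new face: F′ = F + V = 14.

36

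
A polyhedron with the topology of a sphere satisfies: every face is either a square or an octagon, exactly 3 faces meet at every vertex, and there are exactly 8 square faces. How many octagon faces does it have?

Let x be the number of octagons; then F = 8 + x.
Edge–face incidences: 2E = 4·8 + 8·x = 32 + 8x.
Every vertex has degree 3, so 3V = 2E.
Euler: V − E + F = 2 ⇒ (2E)/3 − E + (8 + x) = 2.
Multiply by 6: 2·(2E) − 3·(2E) + 6·(8 + x) = 12, i.e. 48 + 6x − (32 + 8x) = 12.
Collecting terms: −2x + 16 = 12, so −2x = −4, so x = 2.
Then 2E = 32 + 8·2 = 48, so E = 24, V = 2E/3 = 16, F = 8 + 2 = 10.

2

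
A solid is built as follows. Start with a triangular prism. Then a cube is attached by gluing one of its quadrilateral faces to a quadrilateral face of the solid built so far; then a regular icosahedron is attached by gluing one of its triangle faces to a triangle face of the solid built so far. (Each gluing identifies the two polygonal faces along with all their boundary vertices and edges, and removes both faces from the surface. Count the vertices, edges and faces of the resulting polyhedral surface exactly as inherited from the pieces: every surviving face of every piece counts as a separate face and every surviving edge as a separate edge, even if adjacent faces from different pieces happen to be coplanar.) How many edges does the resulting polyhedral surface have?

A triangular prism: V=6, E=9, F=5.
Attach a cube (V=8, E=12, F=6) along a 4-gon: merge 4 vertices and 4 edges, delete both glued faces → V=10, E=17, F=9.
Attach a regular icosahedron (V=12, E=30, F=20) along a 3-gon: merge 3 vertices and 3 edges, delete both glued faces → V=19, E=44, F=27.
Check: V − E + F = 19 − 44 + 27 = 2.

44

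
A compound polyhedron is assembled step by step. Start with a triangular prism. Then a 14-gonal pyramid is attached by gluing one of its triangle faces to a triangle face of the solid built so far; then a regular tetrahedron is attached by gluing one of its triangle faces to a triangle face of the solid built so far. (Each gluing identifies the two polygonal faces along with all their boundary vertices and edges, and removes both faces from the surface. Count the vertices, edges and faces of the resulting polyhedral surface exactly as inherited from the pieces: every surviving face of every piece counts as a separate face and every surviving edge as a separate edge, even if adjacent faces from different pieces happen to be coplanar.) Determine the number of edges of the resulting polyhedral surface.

A triangular prism: V=6, E=9, F=5.
Attach a 14-gonal pyramid (V=15, E=28, F=15) along a 3-gon: merge 3 vertices and 3 edges, delete both glued faces → V=18, E=34, F=18.
Attach a regular tetrahedron (V=4, E=6, F=4) along a 3-gon: merge 3 vertices and 3 edges, delete both glued faces → V=19, E=37, F=20.
Check: V − E + F = 19 − 37 + 20 = 2.

37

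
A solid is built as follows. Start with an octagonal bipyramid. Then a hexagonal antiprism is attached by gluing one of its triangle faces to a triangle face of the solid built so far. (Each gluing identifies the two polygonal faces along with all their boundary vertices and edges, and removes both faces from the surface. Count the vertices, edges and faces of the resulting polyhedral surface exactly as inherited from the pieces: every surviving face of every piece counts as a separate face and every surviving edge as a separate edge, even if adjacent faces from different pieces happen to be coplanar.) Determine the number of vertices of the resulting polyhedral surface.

19

An octagonal bipyramid: V=10, E=24, F=16.
Attach a hexagonal antiprism (V=12, E=24, F=14) along a 3-gon: merge 3 vertices and 3 edges, delete both glued faces → V=19, E=45, F=28.
Check: V − E + F = 19 − 45 + 28 = 2.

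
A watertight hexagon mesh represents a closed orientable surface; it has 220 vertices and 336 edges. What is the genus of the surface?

3

Every face is a hexagon and each edge borders two faces, so 6F = 2·336, giving F = 112.
χ = V − E + F = 220 − 336 + 112 = -4.
For a closed orientable surface χ = 2 − 2g, so g = (2 − (-4))/2 = 3.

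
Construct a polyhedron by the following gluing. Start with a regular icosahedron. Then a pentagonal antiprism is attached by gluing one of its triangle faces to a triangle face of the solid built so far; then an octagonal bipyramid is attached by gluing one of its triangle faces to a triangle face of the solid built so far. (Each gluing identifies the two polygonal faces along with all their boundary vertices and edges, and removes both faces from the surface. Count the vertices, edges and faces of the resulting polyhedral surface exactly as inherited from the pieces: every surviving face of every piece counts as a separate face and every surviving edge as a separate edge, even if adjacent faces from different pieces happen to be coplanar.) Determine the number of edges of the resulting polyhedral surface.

68

A regular icosahedron: V=12, E=30, F=20.
Attach a pentagonal antiprism (V=10, E=20, F=12) along a 3-gon: merge 3 vertices and 3 edges, delete both glued faces → V=19, E=47, F=30.
Attach an octagonal bipyramid (V=10, E=24, F=16) along a 3-gon: merge 3 vertices and 3 edges, delete both glued faces → V=26, E=68, F=44.
Check: V − E + F = 26 − 68 + 44 = 2.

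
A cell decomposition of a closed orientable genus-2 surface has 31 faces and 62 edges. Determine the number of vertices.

For a closed orientable surface of genus 2, χ = 2 − 2·2 = -2.
V = -2 + E − F = -2 + 62 − 31 = 29.

29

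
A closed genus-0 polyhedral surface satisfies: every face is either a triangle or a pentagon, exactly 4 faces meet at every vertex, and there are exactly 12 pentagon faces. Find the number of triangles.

20

Let x be the number of triangles; then F = 12 + x.
Edge–face incidences: 2E = 5·12 + 3·x = 60 + 3x.
Every vertex has degree 4, so 4V = 2E.
Euler: V − E + F = 2 ⇒ (2E)/4 − E + (12 + x) = 2.
Multiply by 8: 2·(2E) − 4·(2E) + 8·(12 + x) = 16, i.e. 96 + 8x − 2·(60 + 3x) = 16.
Collecting terms: 2x − 24 = 16, so 2x = 40, so x = 20.
Then 2E = 60 + 3·20 = 120, so E = 60, V = 2E/4 = 30, F = 12 + 20 = 32.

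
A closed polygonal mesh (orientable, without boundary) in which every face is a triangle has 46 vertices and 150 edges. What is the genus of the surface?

Every face is a triangle and each edge borders two faces, so 3F = 2·150, giving F = 100.
χ = V − E + F = 46 − 150 + 100 = -4.
For a closed orientable surface χ = 2 − 2g, so g = (2 − (-4))/2 = 3.

3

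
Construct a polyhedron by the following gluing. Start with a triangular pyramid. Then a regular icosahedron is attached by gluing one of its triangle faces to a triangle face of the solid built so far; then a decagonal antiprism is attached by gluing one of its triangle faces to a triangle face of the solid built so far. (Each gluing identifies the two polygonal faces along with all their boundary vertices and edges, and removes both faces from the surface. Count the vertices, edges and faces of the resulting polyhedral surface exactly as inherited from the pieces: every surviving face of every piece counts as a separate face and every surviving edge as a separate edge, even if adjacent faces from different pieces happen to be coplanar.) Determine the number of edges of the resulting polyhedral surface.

A triangular pyramid: V=4, E=6, F=4.
Attach a regular icosahedron (V=12, E=30, F=20) along a 3-gon: merge 3 vertices and 3 edges, delete both glued faces → V=13, E=33, F=22.
Attach a decagonal antiprism (V=20, E=40, F=22) along a 3-gon: merge 3 vertices and 3 edges, delete both glued faces → V=30, E=70, F=42.
Check: V − E + F = 30 − 70 + 42 = 2.

70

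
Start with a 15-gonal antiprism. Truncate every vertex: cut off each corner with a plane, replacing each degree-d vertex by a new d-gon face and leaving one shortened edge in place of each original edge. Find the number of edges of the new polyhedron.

180

The base solid has V = 30, E = 60, F = 32.
Truncation replaces each original edge-end by a new vertex, so V′ = 2E = 120.
Each original edge survives, and each old vertex of degree d contributes d new edges; summing degrees gives Σd = 2E, so E′ = E + 2E = 3E = 180.
Each original face survives and each original vertex becomes one new face: F′ = F + V = 62.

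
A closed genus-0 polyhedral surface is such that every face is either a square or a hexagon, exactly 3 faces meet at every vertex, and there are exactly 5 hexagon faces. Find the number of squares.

6

Let x be the number of squares; then F = 5 + x.
Edge–face incidences: 2E = 6·5 + 4·x = 30 + 4x.
Every vertex has degree 3, so 3V = 2E.
Euler: V − E + F = 2 ⇒ (2E)/3 − E + (5 + x) = 2.
Multiply by 6: 2·(2E) − 3·(2E) + 6·(5 + x) = 12, i.e. 30 + 6x − (30 + 4x) = 12.
Collecting terms: 2x = 12, so x = 6.
Then 2E = 30 + 4·6 = 54, so E = 27, V = 2E/3 = 18, F = 5 + 6 = 11.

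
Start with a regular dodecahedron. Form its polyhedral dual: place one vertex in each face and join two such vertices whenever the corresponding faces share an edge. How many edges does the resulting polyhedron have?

30

The base solid has V = 20, E = 30, F = 12.
The dual swaps V and F and preserves E: V′ = F = 12, E′ = E = 30, F′ = V = 20.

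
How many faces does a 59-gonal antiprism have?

120

An antiprism on an n-gon has two n-gon caps and 2n triangles: V = 2·59 = 118, E = 4·59 = 236, F = 2·59 + 2 = 120.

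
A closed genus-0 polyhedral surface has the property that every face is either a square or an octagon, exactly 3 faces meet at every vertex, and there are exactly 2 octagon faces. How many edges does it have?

24

Let x be the number of squares; then F = 2 + x.
Edge–face incidences: 2E = 8·2 + 4·x = 16 + 4x.
Every vertex has degree 3, so 3V = 2E.
Euler: V − E + F = 2 ⇒ (2E)/3 − E + (2 + x) = 2.
Multiply by 6: 2·(2E) − 3·(2E) + 6·(2 + x) = 12, i.e. 12 + 6x − (16 + 4x) = 12.
Collecting terms: 2x − 4 = 12, so 2x = 16, so x = 8.
Then 2E = 16 + 4·8 = 48, so E = 24, V = 2E/3 = 16, F = 2 + 8 = 10.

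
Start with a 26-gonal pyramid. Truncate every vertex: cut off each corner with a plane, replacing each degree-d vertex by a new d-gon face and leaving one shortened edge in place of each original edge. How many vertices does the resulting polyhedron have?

The base solid has V = 27, E = 52, F = 27.
Truncation replaces each original edge-end by a new vertex, so V′ = 2E = 104.
Each original edge survives, and each old vertex of degree d contributes d new edges; summing degrees gives Σd = 2E, so E′ = E + 2E = 3E = 156.
Each original face survives and each original vertex becomes one new face: F′ = F + V = 54.

104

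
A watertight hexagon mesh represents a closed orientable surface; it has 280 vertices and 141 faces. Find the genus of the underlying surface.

2

Every face is a hexagon, so 2E = 6·141 = 846, giving E = 423.
χ = V − E + F = 280 − 423 + 141 = -2.
For a closed orientable surface χ = 2 − 2g, so g = (2 − (-2))/2 = 2.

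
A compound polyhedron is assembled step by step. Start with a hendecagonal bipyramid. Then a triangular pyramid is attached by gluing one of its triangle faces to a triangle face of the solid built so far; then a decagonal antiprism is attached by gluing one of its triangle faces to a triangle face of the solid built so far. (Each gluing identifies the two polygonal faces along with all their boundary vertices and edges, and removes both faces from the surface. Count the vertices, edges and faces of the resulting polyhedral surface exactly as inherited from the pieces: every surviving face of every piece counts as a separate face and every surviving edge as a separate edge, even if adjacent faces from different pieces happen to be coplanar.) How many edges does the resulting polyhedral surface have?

73

A hendecagonal bipyramid: V=13, E=33, F=22.
Attach a triangular pyramid (V=4, E=6, F=4) along a 3-gon: merge 3 vertices and 3 edges, delete both glued faces → V=14, E=36, F=24.
Attach a decagonal antiprism (V=20, E=40, F=22) along a 3-gon: merge 3 vertices and 3 edges, delete both glued faces → V=31, E=73, F=44.
Check: V − E + F = 31 − 73 + 44 = 2.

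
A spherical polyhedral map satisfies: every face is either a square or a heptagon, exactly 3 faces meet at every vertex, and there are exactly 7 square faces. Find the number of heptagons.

2

Let x be the number of heptagons; then F = 7 + x.
Edge–face incidences: 2E = 4·7 + 7·x = 28 + 7x.
Every vertex has degree 3, so 3V = 2E.
Euler: V − E + F = 2 ⇒ (2E)/3 − E + (7 + x) = 2.
Multiply by 6: 2·(2E) − 3·(2E) + 6·(7 + x) = 12, i.e. 42 + 6x − (28 + 7x) = 12.
Collecting terms: −x + 14 = 12, so −x = −2, so x = 2.
Then 2E = 28 + 7·2 = 42, so E = 21, V = 2E/3 = 14, F = 7 + 2 = 9.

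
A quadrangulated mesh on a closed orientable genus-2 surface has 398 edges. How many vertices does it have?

197

χ = 2 − 2·2 = -2, and every face is a square so 4F = 2E.
F = 2E/4 = 199. Then V = -2 + E − F = -2 + 398 − 199 = 197.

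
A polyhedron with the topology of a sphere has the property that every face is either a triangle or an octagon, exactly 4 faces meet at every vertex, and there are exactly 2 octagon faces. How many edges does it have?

32

Let x be the number of triangles; then F = 2 + x.
Edge–face incidences: 2E = 8·2 + 3·x = 16 + 3x.
Every vertex has degree 4, so 4V = 2E.
Euler: V − E + F = 2 ⇒ (2E)/4 − E + (2 + x) = 2.
Multiply by 8: 2·(2E) − 4·(2E) + 8·(2 + x) = 16, i.e. 16 + 8x − 2·(16 + 3x) = 16.
Collecting terms: 2x − 16 = 16, so 2x = 32, so x = 16.
Then 2E = 16 + 3·16 = 64, so E = 32, V = 2E/4 = 16, F = 2 + 16 = 18.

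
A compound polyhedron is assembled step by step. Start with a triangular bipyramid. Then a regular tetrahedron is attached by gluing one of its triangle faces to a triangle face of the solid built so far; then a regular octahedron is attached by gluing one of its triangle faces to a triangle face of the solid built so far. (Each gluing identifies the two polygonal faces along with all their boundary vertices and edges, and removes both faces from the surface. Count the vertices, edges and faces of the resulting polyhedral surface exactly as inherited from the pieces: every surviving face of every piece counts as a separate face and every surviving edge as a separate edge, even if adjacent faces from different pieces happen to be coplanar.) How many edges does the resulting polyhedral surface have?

A triangular bipyramid: V=5, E=9, F=6.
Attach a regular tetrahedron (V=4, E=6, F=4) along a 3-gon: merge 3 vertices and 3 edges, delete both glued faces → V=6, E=12, F=8.
Attach a regular octahedron (V=6, E=12, F=8) along a 3-gon: merge 3 vertices and 3 edges, delete both glued faces → V=9, E=21, F=14.
Check: V − E + F = 9 − 21 + 14 = 2.

21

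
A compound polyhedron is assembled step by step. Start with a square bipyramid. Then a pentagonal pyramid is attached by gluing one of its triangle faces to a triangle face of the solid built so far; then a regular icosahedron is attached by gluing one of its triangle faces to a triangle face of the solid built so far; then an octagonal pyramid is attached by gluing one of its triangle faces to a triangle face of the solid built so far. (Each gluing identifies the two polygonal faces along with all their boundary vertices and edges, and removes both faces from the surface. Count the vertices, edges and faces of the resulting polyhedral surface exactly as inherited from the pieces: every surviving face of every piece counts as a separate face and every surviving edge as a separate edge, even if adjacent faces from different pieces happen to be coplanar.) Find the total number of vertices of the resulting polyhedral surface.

24

A square bipyramid: V=6, E=12, F=8.
Attach a pentagonal pyramid (V=6, E=10, F=6) along a 3-gon: merge 3 vertices and 3 edges, delete both glued faces → V=9, E=19, F=12.
Attach a regular icosahedron (V=12, E=30, F=20) along a 3-gon: merge 3 vertices and 3 edges, delete both glued faces → V=18, E=46, F=30.
Attach an octagonal pyramid (V=9, E=16, F=9) along a 3-gon: merge 3 vertices and 3 edges, delete both glued faces → V=24, E=59, F=37.
Check: V − E + F = 24 − 59 + 37 = 2.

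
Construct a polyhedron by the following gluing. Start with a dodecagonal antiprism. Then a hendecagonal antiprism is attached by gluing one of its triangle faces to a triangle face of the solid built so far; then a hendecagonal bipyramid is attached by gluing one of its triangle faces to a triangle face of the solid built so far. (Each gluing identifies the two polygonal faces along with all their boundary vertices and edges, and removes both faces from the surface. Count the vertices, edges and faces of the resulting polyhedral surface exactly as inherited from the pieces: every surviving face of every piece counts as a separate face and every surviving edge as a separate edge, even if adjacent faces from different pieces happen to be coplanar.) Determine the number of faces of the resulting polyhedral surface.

A dodecagonal antiprism: V=24, E=48, F=26.
Attach a hendecagonal antiprism (V=22, E=44, F=24) along a 3-gon: merge 3 vertices and 3 edges, delete both glued faces → V=43, E=89, F=48.
Attach a hendecagonal bipyramid (V=13, E=33, F=22) along a 3-gon: merge 3 vertices and 3 edges, delete both glued faces → V=53, E=119, F=68.
Check: V − E + F = 53 − 119 + 68 = 2.

68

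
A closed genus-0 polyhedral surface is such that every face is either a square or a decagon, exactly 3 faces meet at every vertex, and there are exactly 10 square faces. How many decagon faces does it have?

Let x be the number of decagons; then F = 10 + x.
Edge–face incidences: 2E = 4·10 + 10·x = 40 + 10x.
Every vertex has degree 3, so 3V = 2E.
Euler: V − E + F = 2 ⇒ (2E)/3 − E + (10 + x) = 2.
Multiply by 6: 2·(2E) − 3·(2E) + 6·(10 + x) = 12, i.e. 60 + 6x − (40 + 10x) = 12.
Collecting terms: −4x + 20 = 12, so −4x = −8, so x = 2.
Then 2E = 40 + 10·2 = 60, so E = 30, V = 2E/3 = 20, F = 10 + 2 = 12.

2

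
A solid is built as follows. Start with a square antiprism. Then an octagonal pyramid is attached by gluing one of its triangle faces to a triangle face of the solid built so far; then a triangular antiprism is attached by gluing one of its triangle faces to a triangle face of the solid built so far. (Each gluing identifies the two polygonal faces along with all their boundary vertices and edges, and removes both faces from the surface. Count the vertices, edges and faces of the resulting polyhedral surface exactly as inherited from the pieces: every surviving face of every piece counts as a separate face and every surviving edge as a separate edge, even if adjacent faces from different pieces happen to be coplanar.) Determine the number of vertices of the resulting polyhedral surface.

A square antiprism: V=8, E=16, F=10.
Attach an octagonal pyramid (V=9, E=16, F=9) along a 3-gon: merge 3 vertices and 3 edges, delete both glued faces → V=14, E=29, F=17.
Attach a triangular antiprism (V=6, E=12, F=8) along a 3-gon: merge 3 vertices and 3 edges, delete both glued faces → V=17, E=38, F=23.
Check: V − E + F = 17 − 38 + 23 = 2.

17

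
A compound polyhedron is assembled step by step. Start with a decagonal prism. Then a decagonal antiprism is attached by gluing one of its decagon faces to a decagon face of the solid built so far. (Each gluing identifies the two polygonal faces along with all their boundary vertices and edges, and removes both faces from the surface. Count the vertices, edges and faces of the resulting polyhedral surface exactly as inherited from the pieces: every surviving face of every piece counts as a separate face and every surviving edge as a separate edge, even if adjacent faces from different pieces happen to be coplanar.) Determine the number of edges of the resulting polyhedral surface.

A decagonal prism: V=20, E=30, F=12.
Attach a decagonal antiprism (V=20, E=40, F=22) along a 10-gon: merge 10 vertices and 10 edges, delete both glued faces → V=30, E=60, F=32.
Check: V − E + F = 30 − 60 + 32 = 2.

60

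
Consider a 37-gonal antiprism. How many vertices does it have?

74

An antiprism on an n-gon has two n-gon caps and 2n triangles: V = 2·37 = 74, E = 4·37 = 148, F = 2·37 + 2 = 76.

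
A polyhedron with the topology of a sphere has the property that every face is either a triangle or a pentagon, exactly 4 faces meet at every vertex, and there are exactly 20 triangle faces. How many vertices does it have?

Let x be the number of pentagons; then F = 20 + x.
Edge–face incidences: 2E = 3·20 + 5·x = 60 + 5x.
Every vertex has degree 4, so 4V = 2E.
Euler: V − E + F = 2 ⇒ (2E)/4 − E + (20 + x) = 2.
Multiply by 8: 2·(2E) − 4·(2E) + 8·(20 + x) = 16, i.e. 160 + 8x − 2·(60 + 5x) = 16.
Collecting terms: −2x + 40 = 16, so −2x = −24, so x = 12.
Then 2E = 60 + 5·12 = 120, so E = 60, V = 2E/4 = 30, F = 20 + 12 = 32.

30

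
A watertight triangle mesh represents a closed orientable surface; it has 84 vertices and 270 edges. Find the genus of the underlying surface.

4

Every face is a triangle and each edge borders two faces, so 3F = 2·270, giving F = 180.
χ = V − E + F = 84 − 270 + 180 = -6.
For a closed orientable surface χ = 2 − 2g, so g = (2 − (-6))/2 = 4.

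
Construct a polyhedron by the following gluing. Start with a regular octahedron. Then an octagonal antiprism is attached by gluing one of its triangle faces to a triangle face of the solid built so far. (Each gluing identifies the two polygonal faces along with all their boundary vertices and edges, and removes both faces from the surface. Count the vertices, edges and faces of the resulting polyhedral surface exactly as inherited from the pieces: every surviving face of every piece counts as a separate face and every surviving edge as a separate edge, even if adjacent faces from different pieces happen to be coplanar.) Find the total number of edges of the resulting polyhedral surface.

41

A regular octahedron: V=6, E=12, F=8.
Attach an octagonal antiprism (V=16, E=32, F=18) along a 3-gon: merge 3 vertices and 3 edges, delete both glued faces → V=19, E=41, F=24.
Check: V − E + F = 19 − 41 + 24 = 2.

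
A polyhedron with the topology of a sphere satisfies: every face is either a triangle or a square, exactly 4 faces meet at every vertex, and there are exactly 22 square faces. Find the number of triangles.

8

Let x be the number of triangles; then F = 22 + x.
Edge–face incidences: 2E = 4·22 + 3·x = 88 + 3x.
Every vertex has degree 4, so 4V = 2E.
Euler: V − E + F = 2 ⇒ (2E)/4 − E + (22 + x) = 2.
Multiply by 8: 2·(2E) − 4·(2E) + 8·(22 + x) = 16, i.e. 176 + 8x − 2·(88 + 3x) = 16.
Collecting terms: 2x = 16, so x = 8.
Then 2E = 88 + 3·8 = 112, so E = 56, V = 2E/4 = 28, F = 22 + 8 = 30.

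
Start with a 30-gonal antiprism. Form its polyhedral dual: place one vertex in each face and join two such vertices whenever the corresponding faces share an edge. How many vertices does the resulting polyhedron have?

The base solid has V = 60, E = 120, F = 62.
The dual swaps V and F and preserves E: V′ = F = 62, E′ = E = 120, F′ = V = 60.

62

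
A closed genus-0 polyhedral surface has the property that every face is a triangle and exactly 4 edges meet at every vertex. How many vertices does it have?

6

Each face has 3 edges and each edge borders two faces, so 2E = 3F.
Each vertex has degree 4, so 4V = 2E and hence V = 3F/4.
Euler: V − E + F = 2 ⇒ (3F/4) − (3F/2) + F = 2.
Multiply by 8: (6 − 12 + 8)F = 16, i.e. 2F = 16.
So F = 8, E = 3·8/2 = 12, V = 3·8/4 = 6.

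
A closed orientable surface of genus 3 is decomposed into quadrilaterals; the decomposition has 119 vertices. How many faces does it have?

123

χ = 2 − 2·3 = -4, and every face is a square so 4F = 2E.
V − E + F = -4 with E = 4F/2 gives 119 − (4/2 − 1)·F = -4, so F = 123 and E = 246.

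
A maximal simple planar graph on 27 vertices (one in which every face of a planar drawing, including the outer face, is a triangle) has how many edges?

75

In a plane triangulation 3F = 2E and V − E + F = 2, so E = 3V − 6 = 3·27 − 6 = 75.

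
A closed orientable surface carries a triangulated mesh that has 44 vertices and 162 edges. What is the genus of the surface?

6

Every face is a triangle and each edge borders two faces, so 3F = 2·162, giving F = 108.
χ = V − E + F = 44 − 162 + 108 = -10.
For a closed orientable surface χ = 2 − 2g, so g = (2 − (-10))/2 = 6.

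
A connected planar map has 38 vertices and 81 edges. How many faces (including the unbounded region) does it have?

Euler's formula for a connected plane graph: V − E + F = 2, so F = 2 − 38 + 81 = 45.

45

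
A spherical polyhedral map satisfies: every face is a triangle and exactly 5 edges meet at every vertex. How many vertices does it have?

12

Each face has 3 edges and each edge borders two faces, so 2E = 3F.
Each vertex has degree 5, so 5V = 2E and hence V = 3F/5.
Euler: V − E + F = 2 ⇒ (3F/5) − (3F/2) + F = 2.
Multiply by 10: (6 − 15 + 10)F = 20, i.e. 1F = 20.
So F = 20, E = 3·20/2 = 30, V = 3·20/5 = 12.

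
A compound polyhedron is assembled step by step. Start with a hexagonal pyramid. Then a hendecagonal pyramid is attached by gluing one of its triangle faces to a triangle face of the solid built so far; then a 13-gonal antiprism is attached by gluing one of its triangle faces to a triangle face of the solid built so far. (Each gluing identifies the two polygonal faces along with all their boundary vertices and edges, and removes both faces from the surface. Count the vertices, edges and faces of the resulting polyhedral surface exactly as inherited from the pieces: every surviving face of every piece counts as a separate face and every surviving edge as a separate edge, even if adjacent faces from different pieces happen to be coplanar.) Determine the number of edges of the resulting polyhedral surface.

80

A hexagonal pyramid: V=7, E=12, F=7.
Attach a hendecagonal pyramid (V=12, E=22, F=12) along a 3-gon: merge 3 vertices and 3 edges, delete both glued faces → V=16, E=31, F=17.
Attach a 13-gonal antiprism (V=26, E=52, F=28) along a 3-gon: merge 3 vertices and 3 edges, delete both glued faces → V=39, E=80, F=43.
Check: V − E + F = 39 − 80 + 43 = 2.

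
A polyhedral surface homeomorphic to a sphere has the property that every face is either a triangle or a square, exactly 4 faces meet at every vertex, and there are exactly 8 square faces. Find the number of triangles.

Let x be the number of triangles; then F = 8 + x.
Edge–face incidences: 2E = 4·8 + 3·x = 32 + 3x.
Every vertex has degree 4, so 4V = 2E.
Euler: V − E + F = 2 ⇒ (2E)/4 − E + (8 + x) = 2.
Multiply by 8: 2·(2E) − 4·(2E) + 8·(8 + x) = 16, i.e. 64 + 8x − 2·(32 + 3x) = 16.
Collecting terms: 2x = 16, so x = 8.
Then 2E = 32 + 3·8 = 56, so E = 28, V = 2E/4 = 14, F = 8 + 8 = 16.

8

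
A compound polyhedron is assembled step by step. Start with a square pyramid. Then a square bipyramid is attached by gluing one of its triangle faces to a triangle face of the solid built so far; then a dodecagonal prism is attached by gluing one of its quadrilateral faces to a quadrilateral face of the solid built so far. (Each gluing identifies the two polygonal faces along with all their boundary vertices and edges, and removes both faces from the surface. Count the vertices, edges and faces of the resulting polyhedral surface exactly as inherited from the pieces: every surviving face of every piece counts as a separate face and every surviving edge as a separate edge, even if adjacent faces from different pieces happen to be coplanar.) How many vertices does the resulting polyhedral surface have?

28

A square pyramid: V=5, E=8, F=5.
Attach a square bipyramid (V=6, E=12, F=8) along a 3-gon: merge 3 vertices and 3 edges, delete both glued faces → V=8, E=17, F=11.
Attach a dodecagonal prism (V=24, E=36, F=14) along a 4-gon: merge 4 vertices and 4 edges, delete both glued faces → V=28, E=49, F=23.
Check: V − E + F = 28 − 49 + 23 = 2.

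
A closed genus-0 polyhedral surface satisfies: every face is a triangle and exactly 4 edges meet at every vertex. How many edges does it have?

Each face has 3 edges and each edge borders two faces, so 2E = 3F.
Each vertex has degree 4, so 4V = 2E and hence V = 3F/4.
Euler: V − E + F = 2 ⇒ (3F/4) − (3F/2) + F = 2.
Multiply by 8: (6 − 12 + 8)F = 16, i.e. 2F = 16.
So F = 8, E = 3·8/2 = 12, V = 3·8/4 = 6.

12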